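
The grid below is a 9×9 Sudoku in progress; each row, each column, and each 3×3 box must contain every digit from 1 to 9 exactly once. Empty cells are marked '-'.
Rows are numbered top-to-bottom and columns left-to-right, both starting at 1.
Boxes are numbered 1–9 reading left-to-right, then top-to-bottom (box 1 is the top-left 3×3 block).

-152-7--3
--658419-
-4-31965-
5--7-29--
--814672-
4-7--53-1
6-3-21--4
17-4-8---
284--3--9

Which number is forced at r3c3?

2

Row 3 already contains {1, 3, 4, 5, 6, 9}.
Column 3 already contains {3, 4, 5, 6, 7, 8}.
Its 3×3 block (box 1) already contains {1, 4, 5, 6}.
The only value from 1–9 not eliminated is 2, so r3c3 = 2.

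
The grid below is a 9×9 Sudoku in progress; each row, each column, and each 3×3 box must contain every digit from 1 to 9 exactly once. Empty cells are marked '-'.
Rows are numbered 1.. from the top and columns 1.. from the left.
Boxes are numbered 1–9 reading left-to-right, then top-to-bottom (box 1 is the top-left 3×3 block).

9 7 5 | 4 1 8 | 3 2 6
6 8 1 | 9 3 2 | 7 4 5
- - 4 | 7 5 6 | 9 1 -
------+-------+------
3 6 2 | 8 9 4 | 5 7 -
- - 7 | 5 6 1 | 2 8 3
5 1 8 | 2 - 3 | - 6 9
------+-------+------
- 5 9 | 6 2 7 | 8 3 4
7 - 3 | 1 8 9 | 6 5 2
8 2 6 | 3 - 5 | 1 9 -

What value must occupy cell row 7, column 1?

Row 7 already contains {2, 3, 4, 5, 6, 7, 8, 9}.
Column 1 already contains {3, 5, 6, 7, 8, 9}.
Its 3×3 block (box 7) already contains {2, 3, 5, 6, 7, 8, 9}.
The only value from 1–9 not eliminated is 1, so row 7, column 1 = 1.

1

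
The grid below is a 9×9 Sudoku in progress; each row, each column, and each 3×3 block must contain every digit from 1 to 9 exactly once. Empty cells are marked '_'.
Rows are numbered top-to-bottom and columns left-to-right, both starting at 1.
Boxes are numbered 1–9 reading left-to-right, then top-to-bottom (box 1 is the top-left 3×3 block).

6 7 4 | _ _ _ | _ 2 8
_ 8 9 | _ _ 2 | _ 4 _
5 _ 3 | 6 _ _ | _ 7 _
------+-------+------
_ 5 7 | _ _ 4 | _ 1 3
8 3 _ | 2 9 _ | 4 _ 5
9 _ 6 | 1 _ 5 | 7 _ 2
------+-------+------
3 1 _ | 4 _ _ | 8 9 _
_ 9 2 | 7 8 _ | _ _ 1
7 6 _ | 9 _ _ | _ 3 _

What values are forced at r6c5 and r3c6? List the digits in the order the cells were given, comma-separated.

3,8

For r6c5:
  Row 6 already contains {1, 2, 5, 6, 7, 9}.
  Column 5 already contains {8, 9}.
  Its 3×3 block (box 5) already contains {1, 2, 4, 5, 9}.
  The only value from 1–9 not eliminated is 3, so r6c5 = 3.
For r3c6:
  Consider where 8 can go in row 3.
  r3c2 is out (column 2 already has a 8).
  r3c5 is out (column 5 already has a 8).
  r3c7 is out (column 7 already has a 8).
  r3c9 is out (column 9 already has a 8).
  So the only cell in row 3 that can hold 8 is r3c6.
  So r3c6 = 8.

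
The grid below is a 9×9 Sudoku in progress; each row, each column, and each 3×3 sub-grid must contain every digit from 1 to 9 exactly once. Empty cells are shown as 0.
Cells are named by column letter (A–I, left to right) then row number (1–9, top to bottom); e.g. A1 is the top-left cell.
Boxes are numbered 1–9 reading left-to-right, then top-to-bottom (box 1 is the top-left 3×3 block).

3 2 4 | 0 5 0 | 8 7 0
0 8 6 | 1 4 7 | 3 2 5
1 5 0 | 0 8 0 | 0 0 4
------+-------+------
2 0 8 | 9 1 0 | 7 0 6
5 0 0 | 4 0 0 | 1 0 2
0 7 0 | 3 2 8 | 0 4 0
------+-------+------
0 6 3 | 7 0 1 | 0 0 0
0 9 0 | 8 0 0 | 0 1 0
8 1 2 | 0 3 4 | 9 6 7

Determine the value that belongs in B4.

Cell B4 itself could take any of {3, 4} by direct elimination.
Consider where 4 can go in row 4.
F4 is out (column F already has a 4).
H4 is out (column H already has a 4).
So the only cell in row 4 that can hold 4 is B4.
Therefore B4 = 4.

4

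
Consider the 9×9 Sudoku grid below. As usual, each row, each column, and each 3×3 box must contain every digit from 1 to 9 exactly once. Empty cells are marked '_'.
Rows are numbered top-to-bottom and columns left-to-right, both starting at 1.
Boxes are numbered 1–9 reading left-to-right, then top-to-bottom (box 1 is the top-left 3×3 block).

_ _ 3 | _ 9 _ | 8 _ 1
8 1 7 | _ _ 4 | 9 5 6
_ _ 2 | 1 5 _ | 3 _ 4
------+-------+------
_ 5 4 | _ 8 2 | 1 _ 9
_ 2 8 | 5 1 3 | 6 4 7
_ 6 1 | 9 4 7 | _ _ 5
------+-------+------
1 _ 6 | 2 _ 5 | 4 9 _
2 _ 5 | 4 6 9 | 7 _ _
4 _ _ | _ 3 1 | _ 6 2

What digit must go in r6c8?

8

Cell r6c8 itself could take any of {2, 3, 8} by direct elimination.
Consider where 8 can go in box 6.
r4c8 is out (row 4 already has a 8).
r6c7 is out (column 7 already has a 8).
So the only cell in box 6 that can hold 8 is r6c8.
Therefore r6c8 = 8.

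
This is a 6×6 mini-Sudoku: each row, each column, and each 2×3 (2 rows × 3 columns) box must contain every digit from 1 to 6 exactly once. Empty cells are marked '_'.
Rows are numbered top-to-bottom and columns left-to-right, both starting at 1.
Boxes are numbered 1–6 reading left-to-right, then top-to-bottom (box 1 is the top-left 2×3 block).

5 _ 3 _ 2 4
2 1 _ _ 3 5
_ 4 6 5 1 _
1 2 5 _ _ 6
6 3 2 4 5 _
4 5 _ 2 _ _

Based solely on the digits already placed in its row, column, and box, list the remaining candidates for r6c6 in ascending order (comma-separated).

1,3

Row 6 already contains {2, 4, 5}.
Column 6 already contains {4, 5, 6}.
Its 2×3 block (box 6) already contains {2, 4, 5}.
Removing those from 1–6 leaves {1, 3} as the candidates for r6c6.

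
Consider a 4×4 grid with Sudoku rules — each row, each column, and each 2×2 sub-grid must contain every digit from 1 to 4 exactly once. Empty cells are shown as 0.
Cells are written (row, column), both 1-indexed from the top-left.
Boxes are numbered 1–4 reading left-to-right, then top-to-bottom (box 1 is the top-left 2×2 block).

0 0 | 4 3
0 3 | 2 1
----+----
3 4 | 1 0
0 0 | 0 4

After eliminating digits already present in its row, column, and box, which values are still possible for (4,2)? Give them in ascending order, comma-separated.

1,2

Row 4 already contains {4}.
Column 2 already contains {3, 4}.
Its 2×2 block (box 3) already contains {3, 4}.
Removing those from 1–4 leaves {1, 2} as the candidates for (4,2).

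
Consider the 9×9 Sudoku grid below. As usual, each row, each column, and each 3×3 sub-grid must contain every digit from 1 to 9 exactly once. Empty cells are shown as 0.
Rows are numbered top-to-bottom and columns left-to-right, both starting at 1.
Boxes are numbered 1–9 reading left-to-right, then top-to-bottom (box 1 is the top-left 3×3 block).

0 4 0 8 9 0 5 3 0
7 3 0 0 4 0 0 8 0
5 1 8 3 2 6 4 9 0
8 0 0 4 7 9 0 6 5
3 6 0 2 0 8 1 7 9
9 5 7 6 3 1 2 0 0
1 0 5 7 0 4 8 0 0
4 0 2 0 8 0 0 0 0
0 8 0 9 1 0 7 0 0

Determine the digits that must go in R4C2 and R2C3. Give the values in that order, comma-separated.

For R4C2:
  Row 4 already contains {4, 5, 6, 7, 8, 9}.
  Column 2 already contains {1, 3, 4, 5, 6, 8}.
  Its 3×3 block (box 4) already contains {3, 5, 6, 7, 8, 9}.
  The only value from 1–9 not eliminated is 2, so R4C2 = 2.
For R2C3:
  Consider where 9 can go in column 3.
  R1C3 is out (row 1 already has a 9).
  R4C3 is out (row 4 already has a 9).
  R5C3 is out (row 5 already has a 9).
  R9C3 is out (row 9 already has a 9).
  So the only cell in column 3 that can hold 9 is R2C3.
  So R2C3 = 9.

2,9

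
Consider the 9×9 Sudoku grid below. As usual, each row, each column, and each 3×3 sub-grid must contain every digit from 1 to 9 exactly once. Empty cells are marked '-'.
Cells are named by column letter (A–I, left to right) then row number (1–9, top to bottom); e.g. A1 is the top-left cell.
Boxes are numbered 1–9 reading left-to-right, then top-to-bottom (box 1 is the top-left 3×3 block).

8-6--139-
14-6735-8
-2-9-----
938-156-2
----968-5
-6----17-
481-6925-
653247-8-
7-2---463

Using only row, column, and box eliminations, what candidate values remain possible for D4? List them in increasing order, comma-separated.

Row 4 already contains {1, 2, 3, 5, 6, 8, 9}.
Column D already contains {2, 6, 9}.
Its 3×3 block (box 5) already contains {1, 5, 6, 9}.
Removing those from 1–9 leaves {4, 7} as the candidates for D4.

4,7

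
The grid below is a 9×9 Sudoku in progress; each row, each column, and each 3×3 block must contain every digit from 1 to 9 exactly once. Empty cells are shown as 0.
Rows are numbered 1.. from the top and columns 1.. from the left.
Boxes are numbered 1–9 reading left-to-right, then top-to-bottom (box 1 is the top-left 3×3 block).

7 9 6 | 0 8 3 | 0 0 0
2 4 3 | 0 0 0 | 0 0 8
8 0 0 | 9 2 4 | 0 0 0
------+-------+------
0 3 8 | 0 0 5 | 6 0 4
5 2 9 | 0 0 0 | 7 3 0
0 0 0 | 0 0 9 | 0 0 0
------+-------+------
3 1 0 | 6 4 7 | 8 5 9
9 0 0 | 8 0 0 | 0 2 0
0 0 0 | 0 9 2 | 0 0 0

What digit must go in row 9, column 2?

8

Cell row 9, column 2 itself could take any of {5, 6, 7, 8} by direct elimination.
Consider where 8 can go in box 7.
row 7, column 3 is out (row 7 already has a 8).
row 8, column 2 is out (row 8 already has a 8).
row 8, column 3 is out (row 8 already has a 8).
row 9, column 1 is out (column 1 already has a 8).
row 9, column 3 is out (column 3 already has a 8).
So the only cell in box 7 that can hold 8 is row 9, column 2.
Therefore row 9, column 2 = 8.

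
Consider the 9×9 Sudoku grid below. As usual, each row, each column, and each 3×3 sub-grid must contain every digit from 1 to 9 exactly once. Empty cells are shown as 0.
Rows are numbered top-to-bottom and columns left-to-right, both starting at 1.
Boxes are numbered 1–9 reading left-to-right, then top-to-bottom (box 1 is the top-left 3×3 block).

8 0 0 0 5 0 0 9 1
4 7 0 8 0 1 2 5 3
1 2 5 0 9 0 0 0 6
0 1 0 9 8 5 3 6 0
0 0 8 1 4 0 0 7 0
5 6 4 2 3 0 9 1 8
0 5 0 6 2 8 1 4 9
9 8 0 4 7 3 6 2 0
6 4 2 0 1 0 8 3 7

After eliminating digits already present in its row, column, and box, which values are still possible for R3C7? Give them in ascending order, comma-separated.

4,7

Row 3 already contains {1, 2, 5, 6, 9}.
Column 7 already contains {1, 2, 3, 6, 8, 9}.
Its 3×3 block (box 3) already contains {1, 2, 3, 5, 6, 9}.
Removing those from 1–9 leaves {4, 7} as the candidates for R3C7.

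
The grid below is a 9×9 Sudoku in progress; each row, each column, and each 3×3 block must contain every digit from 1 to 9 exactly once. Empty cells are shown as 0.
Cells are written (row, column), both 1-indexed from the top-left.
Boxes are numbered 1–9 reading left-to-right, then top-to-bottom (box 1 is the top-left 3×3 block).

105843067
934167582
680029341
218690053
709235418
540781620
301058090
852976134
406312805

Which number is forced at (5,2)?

6

Row 5 already contains {1, 2, 3, 4, 5, 7, 8, 9}.
Column 2 already contains {1, 3, 4, 5, 8}.
Its 3×3 block (box 4) already contains {1, 2, 4, 5, 7, 8, 9}.
The only value from 1–9 not eliminated is 6, so (5,2) = 6.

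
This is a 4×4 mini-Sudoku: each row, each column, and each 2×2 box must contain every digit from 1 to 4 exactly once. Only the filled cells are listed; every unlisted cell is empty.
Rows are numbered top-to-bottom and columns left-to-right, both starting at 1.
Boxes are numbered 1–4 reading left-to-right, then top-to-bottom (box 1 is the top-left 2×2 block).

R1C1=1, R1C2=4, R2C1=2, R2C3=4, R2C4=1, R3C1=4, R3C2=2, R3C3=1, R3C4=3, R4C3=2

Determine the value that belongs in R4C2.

Cell R4C2 itself could take any of {1, 3} by direct elimination.
Consider where 1 can go in row 4.
R4C1 is out (column 1 already has a 1).
R4C4 is out (column 4 already has a 1).
So the only cell in row 4 that can hold 1 is R4C2.
Therefore R4C2 = 1.

1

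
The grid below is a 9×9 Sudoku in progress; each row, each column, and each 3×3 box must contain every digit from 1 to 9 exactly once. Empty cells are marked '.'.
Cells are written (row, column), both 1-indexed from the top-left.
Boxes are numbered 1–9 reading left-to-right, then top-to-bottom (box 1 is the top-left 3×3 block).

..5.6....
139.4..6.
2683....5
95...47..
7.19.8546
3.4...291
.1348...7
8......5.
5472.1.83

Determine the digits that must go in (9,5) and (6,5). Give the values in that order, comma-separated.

For (9,5):
  Row 9 already contains {1, 2, 3, 4, 5, 7, 8}.
  Column 5 already contains {4, 6, 8}.
  Its 3×3 block (box 8) already contains {1, 2, 4, 8}.
  The only value from 1–9 not eliminated is 9, so (9,5) = 9.
For (6,5):
  Consider where 5 can go in column 5.
  (3,5) is out (row 3 already has a 5).
  (4,5) is out (row 4 already has a 5).
  (5,5) is out (row 5 already has a 5).
  (8,5) is out (row 8 already has a 5).
  (9,5) is out (row 9 already has a 5).
  So the only cell in column 5 that can hold 5 is (6,5).
  So (6,5) = 5.

9,5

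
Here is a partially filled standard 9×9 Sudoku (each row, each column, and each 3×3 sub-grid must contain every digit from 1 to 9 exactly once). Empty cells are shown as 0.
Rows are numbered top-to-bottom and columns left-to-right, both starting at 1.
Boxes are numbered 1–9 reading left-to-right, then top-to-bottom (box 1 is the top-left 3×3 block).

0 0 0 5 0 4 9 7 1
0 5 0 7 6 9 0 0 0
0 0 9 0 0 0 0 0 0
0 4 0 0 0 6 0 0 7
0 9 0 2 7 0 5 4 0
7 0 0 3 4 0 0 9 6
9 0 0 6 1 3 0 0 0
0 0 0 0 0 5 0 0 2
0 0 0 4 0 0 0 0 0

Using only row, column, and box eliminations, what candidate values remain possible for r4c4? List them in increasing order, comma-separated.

1,8,9

Row 4 already contains {4, 6, 7}.
Column 4 already contains {2, 3, 4, 5, 6, 7}.
Its 3×3 block (box 5) already contains {2, 3, 4, 6, 7}.
Removing those from 1–9 leaves {1, 8, 9} as the candidates for r4c4.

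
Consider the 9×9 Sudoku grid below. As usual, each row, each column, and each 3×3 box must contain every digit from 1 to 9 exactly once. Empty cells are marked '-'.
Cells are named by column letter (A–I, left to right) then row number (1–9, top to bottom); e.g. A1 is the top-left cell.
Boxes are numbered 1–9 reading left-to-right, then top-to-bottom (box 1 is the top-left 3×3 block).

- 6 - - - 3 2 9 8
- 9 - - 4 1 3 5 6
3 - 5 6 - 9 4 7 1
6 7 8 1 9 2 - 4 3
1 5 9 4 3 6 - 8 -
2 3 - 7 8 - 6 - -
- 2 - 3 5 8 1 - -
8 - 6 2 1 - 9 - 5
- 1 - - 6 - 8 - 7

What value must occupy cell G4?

Row 4 already contains {1, 2, 3, 4, 6, 7, 8, 9}.
Column G already contains {1, 2, 3, 4, 6, 8, 9}.
Its 3×3 block (box 6) already contains {3, 4, 6, 8}.
The only value from 1–9 not eliminated is 5, so G4 = 5.

5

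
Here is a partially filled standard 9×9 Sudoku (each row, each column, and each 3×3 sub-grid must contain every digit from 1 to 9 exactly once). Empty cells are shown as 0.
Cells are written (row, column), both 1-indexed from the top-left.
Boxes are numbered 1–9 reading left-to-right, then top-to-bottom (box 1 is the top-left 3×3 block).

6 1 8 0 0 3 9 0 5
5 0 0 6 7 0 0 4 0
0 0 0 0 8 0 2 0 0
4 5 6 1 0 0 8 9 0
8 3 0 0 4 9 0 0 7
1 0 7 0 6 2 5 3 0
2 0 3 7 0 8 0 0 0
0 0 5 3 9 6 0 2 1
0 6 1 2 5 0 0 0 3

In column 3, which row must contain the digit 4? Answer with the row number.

Consider where 4 can go in column 3.
(2,3) is out (row 2 already has a 4).
(5,3) is out (row 5 already has a 4).
So the only cell in column 3 that can hold 4 is (3,3).
That is row 3.

3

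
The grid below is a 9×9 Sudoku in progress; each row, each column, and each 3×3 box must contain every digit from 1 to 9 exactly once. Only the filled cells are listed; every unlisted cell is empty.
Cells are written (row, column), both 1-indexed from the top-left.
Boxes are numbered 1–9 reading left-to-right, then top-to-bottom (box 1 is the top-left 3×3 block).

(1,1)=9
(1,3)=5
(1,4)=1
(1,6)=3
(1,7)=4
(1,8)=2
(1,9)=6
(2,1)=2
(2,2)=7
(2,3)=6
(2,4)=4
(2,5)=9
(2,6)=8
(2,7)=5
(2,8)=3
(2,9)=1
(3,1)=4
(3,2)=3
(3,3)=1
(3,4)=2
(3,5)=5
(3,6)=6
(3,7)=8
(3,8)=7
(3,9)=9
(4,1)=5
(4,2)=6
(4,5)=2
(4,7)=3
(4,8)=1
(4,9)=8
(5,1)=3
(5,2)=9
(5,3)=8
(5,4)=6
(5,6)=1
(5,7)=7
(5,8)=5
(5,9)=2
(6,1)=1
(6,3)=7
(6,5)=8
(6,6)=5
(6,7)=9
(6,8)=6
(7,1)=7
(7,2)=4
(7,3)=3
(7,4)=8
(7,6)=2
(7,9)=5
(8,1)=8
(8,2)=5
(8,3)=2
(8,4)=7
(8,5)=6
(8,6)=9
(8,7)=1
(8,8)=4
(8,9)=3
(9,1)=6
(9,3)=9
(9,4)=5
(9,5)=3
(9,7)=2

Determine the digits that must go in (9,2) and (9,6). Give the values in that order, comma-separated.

For (9,2):
  Row 9 already contains {2, 3, 5, 6, 9}.
  Column 2 already contains {3, 4, 5, 6, 7, 9}.
  Its 3×3 block (box 7) already contains {2, 3, 4, 5, 6, 7, 8, 9}.
  The only value from 1–9 not eliminated is 1, so (9,2) = 1.
For (9,6):
  Row 9 already contains {2, 3, 5, 6, 9}.
  Column 6 already contains {1, 2, 3, 5, 6, 8, 9}.
  Its 3×3 block (box 8) already contains {2, 3, 5, 6, 7, 8, 9}.
  The only value from 1–9 not eliminated is 4, so (9,6) = 4.

1,4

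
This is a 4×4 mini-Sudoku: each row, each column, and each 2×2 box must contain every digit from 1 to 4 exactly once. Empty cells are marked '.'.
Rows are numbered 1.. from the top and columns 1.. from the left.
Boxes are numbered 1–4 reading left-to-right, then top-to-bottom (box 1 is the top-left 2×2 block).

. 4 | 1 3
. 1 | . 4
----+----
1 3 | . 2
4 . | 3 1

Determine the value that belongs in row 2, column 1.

3

Cell row 2, column 1 itself could take any of {2, 3} by direct elimination.
Consider where 3 can go in row 2.
row 2, column 3 is out (column 3 already has a 3).
So the only cell in row 2 that can hold 3 is row 2, column 1.
Therefore row 2, column 1 = 3.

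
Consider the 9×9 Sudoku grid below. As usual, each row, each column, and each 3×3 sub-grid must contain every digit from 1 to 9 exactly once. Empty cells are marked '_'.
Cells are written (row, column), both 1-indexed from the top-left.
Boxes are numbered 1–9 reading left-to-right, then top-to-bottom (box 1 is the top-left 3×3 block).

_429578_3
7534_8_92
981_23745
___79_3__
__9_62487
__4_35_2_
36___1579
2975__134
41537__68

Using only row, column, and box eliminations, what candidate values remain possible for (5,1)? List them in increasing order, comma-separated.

Row 5 already contains {2, 4, 6, 7, 8, 9}.
Column 1 already contains {2, 3, 4, 7, 9}.
Its 3×3 block (box 4) already contains {4, 9}.
Removing those from 1–9 leaves {1, 5} as the candidates for (5,1).

1,5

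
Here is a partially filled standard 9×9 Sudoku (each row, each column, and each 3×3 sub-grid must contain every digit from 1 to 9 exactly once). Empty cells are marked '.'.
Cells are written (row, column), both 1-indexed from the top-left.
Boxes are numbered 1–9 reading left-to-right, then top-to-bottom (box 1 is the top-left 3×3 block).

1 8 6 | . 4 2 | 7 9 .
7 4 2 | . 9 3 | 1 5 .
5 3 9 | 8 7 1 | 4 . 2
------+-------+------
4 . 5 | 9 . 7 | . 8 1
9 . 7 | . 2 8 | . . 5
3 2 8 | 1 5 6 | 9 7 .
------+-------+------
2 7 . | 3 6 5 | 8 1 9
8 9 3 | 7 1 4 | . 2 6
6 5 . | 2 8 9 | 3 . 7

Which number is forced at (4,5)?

3

Row 4 already contains {1, 4, 5, 7, 8, 9}.
Column 5 already contains {1, 2, 4, 5, 6, 7, 8, 9}.
Its 3×3 block (box 5) already contains {1, 2, 5, 6, 7, 8, 9}.
The only value from 1–9 not eliminated is 3, so (4,5) = 3.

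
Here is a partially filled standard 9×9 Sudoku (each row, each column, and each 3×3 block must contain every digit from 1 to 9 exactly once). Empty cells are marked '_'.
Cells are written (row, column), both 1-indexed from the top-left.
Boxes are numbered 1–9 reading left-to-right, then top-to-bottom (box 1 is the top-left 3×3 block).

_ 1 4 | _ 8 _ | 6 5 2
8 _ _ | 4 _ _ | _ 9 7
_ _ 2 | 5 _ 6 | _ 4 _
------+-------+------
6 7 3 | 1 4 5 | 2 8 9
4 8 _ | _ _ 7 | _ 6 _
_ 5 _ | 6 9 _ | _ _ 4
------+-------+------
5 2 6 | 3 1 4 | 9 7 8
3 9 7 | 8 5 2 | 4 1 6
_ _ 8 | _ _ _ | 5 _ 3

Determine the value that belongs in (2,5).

Cell (2,5) itself could take any of {2, 3} by direct elimination.
Consider where 2 can go in row 2.
(2,2) is out (column 2 already has a 2).
(2,3) is out (column 3 already has a 2).
(2,6) is out (column 6 already has a 2).
(2,7) is out (column 7 already has a 2).
So the only cell in row 2 that can hold 2 is (2,5).
Therefore (2,5) = 2.

2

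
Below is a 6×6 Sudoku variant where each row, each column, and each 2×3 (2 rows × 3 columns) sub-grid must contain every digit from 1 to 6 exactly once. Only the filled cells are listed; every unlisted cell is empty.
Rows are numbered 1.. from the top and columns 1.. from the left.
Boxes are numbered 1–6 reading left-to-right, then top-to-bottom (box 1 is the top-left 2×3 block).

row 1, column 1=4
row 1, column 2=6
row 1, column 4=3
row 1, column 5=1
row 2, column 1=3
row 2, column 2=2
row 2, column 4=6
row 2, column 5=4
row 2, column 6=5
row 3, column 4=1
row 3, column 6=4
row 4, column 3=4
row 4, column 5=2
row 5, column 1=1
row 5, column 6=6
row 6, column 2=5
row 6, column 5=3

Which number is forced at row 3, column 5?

Cell row 3, column 5 itself could take any of {5, 6} by direct elimination.
Consider where 6 can go in column 5.
row 5, column 5 is out (row 5 already has a 6).
So the only cell in column 5 that can hold 6 is row 3, column 5.
Therefore row 3, column 5 = 6.

6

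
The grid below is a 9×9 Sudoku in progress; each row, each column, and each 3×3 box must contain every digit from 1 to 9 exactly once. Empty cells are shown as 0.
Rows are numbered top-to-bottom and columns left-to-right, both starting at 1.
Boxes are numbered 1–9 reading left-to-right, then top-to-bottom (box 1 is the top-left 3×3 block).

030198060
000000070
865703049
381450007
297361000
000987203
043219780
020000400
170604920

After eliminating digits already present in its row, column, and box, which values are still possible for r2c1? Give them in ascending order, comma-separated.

4,9

Row 2 already contains {7}.
Column 1 already contains {1, 2, 3, 8}.
Its 3×3 block (box 1) already contains {3, 5, 6, 8}.
Removing those from 1–9 leaves {4, 9} as the candidates for r2c1.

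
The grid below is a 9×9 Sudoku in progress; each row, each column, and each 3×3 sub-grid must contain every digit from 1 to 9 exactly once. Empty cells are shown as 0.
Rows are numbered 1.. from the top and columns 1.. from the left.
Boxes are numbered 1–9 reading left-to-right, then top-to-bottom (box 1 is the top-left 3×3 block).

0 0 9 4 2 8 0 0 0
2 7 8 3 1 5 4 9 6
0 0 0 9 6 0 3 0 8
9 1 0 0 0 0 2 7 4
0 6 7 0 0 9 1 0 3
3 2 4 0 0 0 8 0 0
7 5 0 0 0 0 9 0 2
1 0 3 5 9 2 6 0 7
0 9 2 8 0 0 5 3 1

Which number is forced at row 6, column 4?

Cell row 6, column 4 itself could take any of {1, 6, 7} by direct elimination.
Consider where 7 can go in column 4.
row 4, column 4 is out (row 4 already has a 7).
row 5, column 4 is out (row 5 already has a 7).
row 7, column 4 is out (row 7 already has a 7).
So the only cell in column 4 that can hold 7 is row 6, column 4.
Therefore row 6, column 4 = 7.

7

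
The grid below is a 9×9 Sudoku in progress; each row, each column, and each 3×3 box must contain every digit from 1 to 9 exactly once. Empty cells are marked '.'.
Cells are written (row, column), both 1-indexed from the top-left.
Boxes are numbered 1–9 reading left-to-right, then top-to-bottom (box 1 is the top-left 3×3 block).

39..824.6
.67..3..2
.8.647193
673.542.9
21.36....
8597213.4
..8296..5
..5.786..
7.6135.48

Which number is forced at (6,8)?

Row 6 already contains {1, 2, 3, 4, 5, 7, 8, 9}.
Column 8 already contains {4, 9}.
Its 3×3 block (box 6) already contains {2, 3, 4, 9}.
The only value from 1–9 not eliminated is 6, so (6,8) = 6.

6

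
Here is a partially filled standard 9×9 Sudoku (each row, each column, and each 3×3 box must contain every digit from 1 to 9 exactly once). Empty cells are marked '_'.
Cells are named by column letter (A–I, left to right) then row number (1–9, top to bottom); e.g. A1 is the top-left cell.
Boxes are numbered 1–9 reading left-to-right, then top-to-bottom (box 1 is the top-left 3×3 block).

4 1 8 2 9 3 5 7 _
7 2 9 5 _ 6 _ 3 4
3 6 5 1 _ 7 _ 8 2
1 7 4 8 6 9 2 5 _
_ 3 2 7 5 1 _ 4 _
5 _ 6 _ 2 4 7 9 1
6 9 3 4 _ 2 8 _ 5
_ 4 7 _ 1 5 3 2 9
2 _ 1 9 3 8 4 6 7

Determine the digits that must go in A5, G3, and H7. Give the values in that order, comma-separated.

For A5:
  Consider where 9 can go in column A.
  A8 is out (row 8 already has a 9).
  So the only cell in column A that can hold 9 is A5.
  So A5 = 9.
For G3:
  Row 3 already contains {1, 2, 3, 5, 6, 7, 8}.
  Column G already contains {2, 3, 4, 5, 7, 8}.
  Its 3×3 block (box 3) already contains {2, 3, 4, 5, 7, 8}.
  The only value from 1–9 not eliminated is 9, so G3 = 9.
For H7:
  Row 7 already contains {2, 3, 4, 5, 6, 8, 9}.
  Column H already contains {2, 3, 4, 5, 6, 7, 8, 9}.
  Its 3×3 block (box 9) already contains {2, 3, 4, 5, 6, 7, 8, 9}.
  The only value from 1–9 not eliminated is 1, so H7 = 1.

9,9,1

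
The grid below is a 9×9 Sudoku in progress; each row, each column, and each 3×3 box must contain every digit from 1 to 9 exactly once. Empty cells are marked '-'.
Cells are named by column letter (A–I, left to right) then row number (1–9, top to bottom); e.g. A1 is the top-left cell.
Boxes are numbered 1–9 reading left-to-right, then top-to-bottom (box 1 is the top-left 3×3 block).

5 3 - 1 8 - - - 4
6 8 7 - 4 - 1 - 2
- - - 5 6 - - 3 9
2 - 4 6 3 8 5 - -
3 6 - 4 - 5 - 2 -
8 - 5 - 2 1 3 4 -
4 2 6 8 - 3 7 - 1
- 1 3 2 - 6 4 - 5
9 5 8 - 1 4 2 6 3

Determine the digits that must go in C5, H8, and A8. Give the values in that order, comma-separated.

1,8,7

For C5:
  Consider where 1 can go in box 4.
  B4 is out (column B already has a 1).
  B6 is out (row 6 already has a 1).
  So the only cell in box 4 that can hold 1 is C5.
  So C5 = 1.
For H8:
  Consider where 8 can go in column H.
  H1 is out (row 1 already has a 8).
  H2 is out (row 2 already has a 8).
  H4 is out (row 4 already has a 8).
  H7 is out (row 7 already has a 8).
  So the only cell in column H that can hold 8 is H8.
  So H8 = 8.
For A8:
  Row 8 already contains {1, 2, 3, 4, 5, 6}.
  Column A already contains {2, 3, 4, 5, 6, 8, 9}.
  Its 3×3 block (box 7) already contains {1, 2, 3, 4, 5, 6, 8, 9}.
  The only value from 1–9 not eliminated is 7, so A8 = 7.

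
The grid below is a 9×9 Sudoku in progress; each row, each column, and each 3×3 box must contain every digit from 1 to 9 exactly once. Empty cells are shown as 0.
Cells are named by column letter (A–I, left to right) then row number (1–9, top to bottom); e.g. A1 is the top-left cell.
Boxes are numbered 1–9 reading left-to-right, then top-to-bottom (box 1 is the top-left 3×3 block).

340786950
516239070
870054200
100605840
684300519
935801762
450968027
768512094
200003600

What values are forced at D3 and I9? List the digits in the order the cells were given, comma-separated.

1,5

For D3:
  Row 3 already contains {2, 4, 5, 7, 8}.
  Column D already contains {2, 3, 5, 6, 7, 8, 9}.
  Its 3×3 block (box 2) already contains {2, 3, 4, 5, 6, 7, 8, 9}.
  The only value from 1–9 not eliminated is 1, so D3 = 1.
For I9:
  Consider where 5 can go in row 9.
  B9 is out (column B already has a 5).
  C9 is out (column C already has a 5).
  D9 is out (column D already has a 5).
  E9 is out (column E already has a 5).
  H9 is out (column H already has a 5).
  So the only cell in row 9 that can hold 5 is I9.
  So I9 = 5.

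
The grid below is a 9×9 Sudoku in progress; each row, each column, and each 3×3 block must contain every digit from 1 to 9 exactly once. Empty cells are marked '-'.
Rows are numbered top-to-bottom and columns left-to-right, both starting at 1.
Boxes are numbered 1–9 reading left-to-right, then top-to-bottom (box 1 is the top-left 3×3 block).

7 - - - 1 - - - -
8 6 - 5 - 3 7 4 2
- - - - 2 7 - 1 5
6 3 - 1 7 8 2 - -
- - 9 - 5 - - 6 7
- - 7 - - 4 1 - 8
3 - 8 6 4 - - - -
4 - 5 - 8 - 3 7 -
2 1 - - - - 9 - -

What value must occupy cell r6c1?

5

Row 6 already contains {1, 4, 7, 8}.
Column 1 already contains {2, 3, 4, 6, 7, 8}.
Its 3×3 block (box 4) already contains {3, 6, 7, 9}.
The only value from 1–9 not eliminated is 5, so r6c1 = 5.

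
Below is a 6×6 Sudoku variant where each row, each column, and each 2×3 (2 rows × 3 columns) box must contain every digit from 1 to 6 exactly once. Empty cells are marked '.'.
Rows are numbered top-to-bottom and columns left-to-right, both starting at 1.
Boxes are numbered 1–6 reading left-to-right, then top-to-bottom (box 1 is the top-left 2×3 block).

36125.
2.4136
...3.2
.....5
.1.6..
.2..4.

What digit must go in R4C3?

2

Cell R4C3 itself could take any of {2, 3, 6} by direct elimination.
Consider where 2 can go in box 3.
R3C1 is out (row 3 already has a 2).
R3C2 is out (row 3 already has a 2).
R3C3 is out (row 3 already has a 2).
R4C1 is out (column 1 already has a 2).
R4C2 is out (column 2 already has a 2).
So the only cell in box 3 that can hold 2 is R4C3.
Therefore R4C3 = 2.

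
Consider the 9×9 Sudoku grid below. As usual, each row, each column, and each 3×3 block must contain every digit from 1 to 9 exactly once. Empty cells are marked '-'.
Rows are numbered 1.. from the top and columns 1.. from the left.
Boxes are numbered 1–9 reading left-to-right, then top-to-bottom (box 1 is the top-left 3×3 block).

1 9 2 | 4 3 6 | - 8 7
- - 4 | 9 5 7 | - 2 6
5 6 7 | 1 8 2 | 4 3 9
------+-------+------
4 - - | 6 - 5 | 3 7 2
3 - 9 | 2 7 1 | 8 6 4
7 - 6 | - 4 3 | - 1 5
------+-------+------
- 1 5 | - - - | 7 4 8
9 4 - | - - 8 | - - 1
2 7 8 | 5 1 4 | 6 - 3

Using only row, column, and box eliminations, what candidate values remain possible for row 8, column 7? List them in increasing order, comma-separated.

Row 8 already contains {1, 4, 8, 9}.
Column 7 already contains {3, 4, 6, 7, 8}.
Its 3×3 block (box 9) already contains {1, 3, 4, 6, 7, 8}.
Removing those from 1–9 leaves {2, 5} as the candidates for row 8, column 7.

2,5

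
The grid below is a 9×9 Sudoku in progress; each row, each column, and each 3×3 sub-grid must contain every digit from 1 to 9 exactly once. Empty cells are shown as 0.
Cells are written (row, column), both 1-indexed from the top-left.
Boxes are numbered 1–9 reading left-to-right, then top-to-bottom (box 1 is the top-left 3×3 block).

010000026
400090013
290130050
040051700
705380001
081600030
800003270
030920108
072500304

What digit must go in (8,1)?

Cell (8,1) itself could take any of {5, 6} by direct elimination.
Consider where 5 can go in row 8.
(8,3) is out (column 3 already has a 5).
(8,6) is out (box 8 already has a 5).
(8,8) is out (column 8 already has a 5).
So the only cell in row 8 that can hold 5 is (8,1).
Therefore (8,1) = 5.

5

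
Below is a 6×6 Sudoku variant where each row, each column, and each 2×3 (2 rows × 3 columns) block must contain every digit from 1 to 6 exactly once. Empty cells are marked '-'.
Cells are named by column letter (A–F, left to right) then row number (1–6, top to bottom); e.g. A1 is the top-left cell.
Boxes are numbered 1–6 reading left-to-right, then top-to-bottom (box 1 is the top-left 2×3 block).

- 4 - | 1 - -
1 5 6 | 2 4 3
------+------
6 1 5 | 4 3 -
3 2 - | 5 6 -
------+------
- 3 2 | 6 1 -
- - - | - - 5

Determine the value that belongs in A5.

5

Cell A5 itself could take any of {4, 5} by direct elimination.
Consider where 5 can go in column A.
A1 is out (box 1 already has a 5).
A6 is out (row 6 already has a 5).
So the only cell in column A that can hold 5 is A5.
Therefore A5 = 5.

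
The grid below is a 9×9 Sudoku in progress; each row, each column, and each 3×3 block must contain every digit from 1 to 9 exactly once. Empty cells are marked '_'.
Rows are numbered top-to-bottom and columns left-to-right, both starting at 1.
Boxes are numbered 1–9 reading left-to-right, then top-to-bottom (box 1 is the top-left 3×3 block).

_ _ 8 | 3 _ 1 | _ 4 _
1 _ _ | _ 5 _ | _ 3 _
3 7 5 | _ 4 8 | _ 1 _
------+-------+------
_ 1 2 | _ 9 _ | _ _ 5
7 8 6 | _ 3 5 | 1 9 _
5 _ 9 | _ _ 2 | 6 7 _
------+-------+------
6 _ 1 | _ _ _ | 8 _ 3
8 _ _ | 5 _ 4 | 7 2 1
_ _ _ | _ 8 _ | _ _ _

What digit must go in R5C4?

4

Row 5 already contains {1, 3, 5, 6, 7, 8, 9}.
Column 4 already contains {3, 5}.
Its 3×3 block (box 5) already contains {2, 3, 5, 9}.
The only value from 1–9 not eliminated is 4, so R5C4 = 4.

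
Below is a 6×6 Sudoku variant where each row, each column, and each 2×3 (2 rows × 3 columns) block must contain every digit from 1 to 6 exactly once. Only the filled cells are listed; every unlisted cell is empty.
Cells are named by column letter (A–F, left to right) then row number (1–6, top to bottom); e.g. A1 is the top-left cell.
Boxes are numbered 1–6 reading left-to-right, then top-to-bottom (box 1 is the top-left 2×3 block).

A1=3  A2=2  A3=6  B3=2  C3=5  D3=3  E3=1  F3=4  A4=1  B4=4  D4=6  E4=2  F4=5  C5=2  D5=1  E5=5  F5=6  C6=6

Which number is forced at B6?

1

Cell B6 itself could take any of {1, 3, 5} by direct elimination.
Consider where 1 can go in box 5.
A5 is out (row 5 already has a 1).
B5 is out (row 5 already has a 1).
A6 is out (column A already has a 1).
So the only cell in box 5 that can hold 1 is B6.
Therefore B6 = 1.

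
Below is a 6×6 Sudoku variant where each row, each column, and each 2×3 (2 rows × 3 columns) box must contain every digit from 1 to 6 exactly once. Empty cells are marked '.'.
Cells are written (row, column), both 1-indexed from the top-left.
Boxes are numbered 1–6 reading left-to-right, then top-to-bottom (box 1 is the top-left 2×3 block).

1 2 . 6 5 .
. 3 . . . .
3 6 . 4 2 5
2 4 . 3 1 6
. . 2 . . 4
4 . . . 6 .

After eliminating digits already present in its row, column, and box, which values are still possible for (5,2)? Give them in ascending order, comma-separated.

Row 5 already contains {2, 4}.
Column 2 already contains {2, 3, 4, 6}.
Its 2×3 block (box 5) already contains {2, 4}.
Removing those from 1–6 leaves {1, 5} as the candidates for (5,2).

1,5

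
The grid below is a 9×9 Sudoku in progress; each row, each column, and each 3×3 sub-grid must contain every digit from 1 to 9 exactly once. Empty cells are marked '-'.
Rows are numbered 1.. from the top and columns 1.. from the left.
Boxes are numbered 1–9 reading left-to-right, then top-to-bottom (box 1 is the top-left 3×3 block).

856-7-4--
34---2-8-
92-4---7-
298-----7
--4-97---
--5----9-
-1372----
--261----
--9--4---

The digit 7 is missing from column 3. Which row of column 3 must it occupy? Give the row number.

2

Consider where 7 can go in column 3.
row 3, column 3 is out (row 3 already has a 7).
So the only cell in column 3 that can hold 7 is row 2, column 3.
That is row 2.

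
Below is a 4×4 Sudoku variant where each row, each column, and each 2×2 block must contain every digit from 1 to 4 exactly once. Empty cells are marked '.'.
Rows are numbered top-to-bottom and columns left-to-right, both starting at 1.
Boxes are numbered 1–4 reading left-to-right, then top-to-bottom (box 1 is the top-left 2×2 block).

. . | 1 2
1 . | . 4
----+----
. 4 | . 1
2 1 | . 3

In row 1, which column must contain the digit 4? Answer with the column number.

1

Consider where 4 can go in row 1.
R1C2 is out (column 2 already has a 4).
So the only cell in row 1 that can hold 4 is R1C1.
That is column 1.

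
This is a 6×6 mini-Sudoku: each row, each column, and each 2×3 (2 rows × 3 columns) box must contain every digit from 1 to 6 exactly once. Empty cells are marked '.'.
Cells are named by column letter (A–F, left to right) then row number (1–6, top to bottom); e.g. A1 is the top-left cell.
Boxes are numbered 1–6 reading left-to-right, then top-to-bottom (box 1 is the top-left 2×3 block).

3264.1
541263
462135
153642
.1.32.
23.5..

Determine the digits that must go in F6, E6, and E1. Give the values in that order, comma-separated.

For F6:
  Consider where 6 can go in row 6.
  C6 is out (column C already has a 6).
  E6 is out (column E already has a 6).
  So the only cell in row 6 that can hold 6 is F6.
  So F6 = 6.
For E6:
  Row 6 already contains {2, 3, 5}.
  Column E already contains {2, 3, 4, 6}.
  Its 2×3 block (box 6) already contains {2, 3, 5}.
  The only value from 1–6 not eliminated is 1, so E6 = 1.
For E1:
  Row 1 already contains {1, 2, 3, 4, 6}.
  Column E already contains {2, 3, 4, 6}.
  Its 2×3 block (box 2) already contains {1, 2, 3, 4, 6}.
  The only value from 1–6 not eliminated is 5, so E1 = 5.

6,1,5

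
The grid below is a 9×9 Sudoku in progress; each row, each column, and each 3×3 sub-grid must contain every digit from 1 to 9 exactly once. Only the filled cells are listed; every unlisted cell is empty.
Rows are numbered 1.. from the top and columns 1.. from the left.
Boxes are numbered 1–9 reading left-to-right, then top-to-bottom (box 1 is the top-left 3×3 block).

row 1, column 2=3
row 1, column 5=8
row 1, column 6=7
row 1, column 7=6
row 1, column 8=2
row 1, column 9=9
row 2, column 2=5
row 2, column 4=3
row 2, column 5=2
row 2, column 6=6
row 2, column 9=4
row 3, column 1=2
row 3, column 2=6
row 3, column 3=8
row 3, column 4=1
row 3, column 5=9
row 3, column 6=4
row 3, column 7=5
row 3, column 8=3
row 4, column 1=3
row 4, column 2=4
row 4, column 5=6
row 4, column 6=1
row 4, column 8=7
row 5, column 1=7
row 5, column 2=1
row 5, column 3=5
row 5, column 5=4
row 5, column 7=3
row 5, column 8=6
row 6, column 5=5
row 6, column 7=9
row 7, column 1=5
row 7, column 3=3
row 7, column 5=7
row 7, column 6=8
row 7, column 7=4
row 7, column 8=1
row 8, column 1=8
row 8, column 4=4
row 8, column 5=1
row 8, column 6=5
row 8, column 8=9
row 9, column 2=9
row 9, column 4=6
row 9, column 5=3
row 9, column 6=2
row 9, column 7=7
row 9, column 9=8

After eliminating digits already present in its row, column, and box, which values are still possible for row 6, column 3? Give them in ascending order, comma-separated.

2,6

Row 6 already contains {5, 9}.
Column 3 already contains {3, 5, 8}.
Its 3×3 block (box 4) already contains {1, 3, 4, 5, 7}.
Removing those from 1–9 leaves {2, 6} as the candidates for row 6, column 3.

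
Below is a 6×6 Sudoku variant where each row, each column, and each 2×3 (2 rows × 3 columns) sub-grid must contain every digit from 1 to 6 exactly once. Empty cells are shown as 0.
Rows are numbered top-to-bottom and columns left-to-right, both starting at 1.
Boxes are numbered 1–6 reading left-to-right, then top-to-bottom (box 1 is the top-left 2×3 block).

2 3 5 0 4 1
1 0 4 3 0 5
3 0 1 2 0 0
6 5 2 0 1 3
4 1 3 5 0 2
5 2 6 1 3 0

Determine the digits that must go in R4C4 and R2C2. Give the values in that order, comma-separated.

4,6

For R4C4:
  Row 4 already contains {1, 2, 3, 5, 6}.
  Column 4 already contains {1, 2, 3, 5}.
  Its 2×3 block (box 4) already contains {1, 2, 3}.
  The only value from 1–6 not eliminated is 4, so R4C4 = 4.
For R2C2:
  Row 2 already contains {1, 3, 4, 5}.
  Column 2 already contains {1, 2, 3, 5}.
  Its 2×3 block (box 1) already contains {1, 2, 3, 4, 5}.
  The only value from 1–6 not eliminated is 6, so R2C2 = 6.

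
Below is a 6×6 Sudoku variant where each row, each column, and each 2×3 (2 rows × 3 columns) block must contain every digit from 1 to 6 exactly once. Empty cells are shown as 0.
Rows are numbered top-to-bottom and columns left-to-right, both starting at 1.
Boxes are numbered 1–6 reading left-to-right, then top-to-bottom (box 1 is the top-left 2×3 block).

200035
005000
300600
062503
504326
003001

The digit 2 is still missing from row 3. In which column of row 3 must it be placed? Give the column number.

6

Consider where 2 can go in row 3.
r3c2 is out (box 3 already has a 2).
r3c3 is out (column 3 already has a 2).
r3c5 is out (column 5 already has a 2).
So the only cell in row 3 that can hold 2 is r3c6.
That is column 6.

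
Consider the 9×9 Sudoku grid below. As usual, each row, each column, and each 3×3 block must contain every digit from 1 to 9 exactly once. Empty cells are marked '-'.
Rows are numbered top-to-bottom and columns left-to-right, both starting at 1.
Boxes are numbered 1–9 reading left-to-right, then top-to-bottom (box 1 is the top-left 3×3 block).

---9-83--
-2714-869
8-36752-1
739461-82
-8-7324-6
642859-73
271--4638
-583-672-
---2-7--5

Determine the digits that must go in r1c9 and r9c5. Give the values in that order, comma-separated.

7,8

For r1c9:
  Consider where 7 can go in row 1.
  r1c1 is out (column 1 already has a 7).
  r1c2 is out (column 2 already has a 7).
  r1c3 is out (column 3 already has a 7).
  r1c5 is out (column 5 already has a 7).
  r1c8 is out (column 8 already has a 7).
  So the only cell in row 1 that can hold 7 is r1c9.
  So r1c9 = 7.
For r9c5:
  Consider where 8 can go in column 5.
  r1c5 is out (row 1 already has a 8).
  r7c5 is out (row 7 already has a 8).
  r8c5 is out (row 8 already has a 8).
  So the only cell in column 5 that can hold 8 is r9c5.
  So r9c5 = 8.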